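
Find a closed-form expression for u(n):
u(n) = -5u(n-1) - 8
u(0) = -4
First-order linear non-homogeneous.
Homogeneous solution: u_h(n) = A·(-5)^n.
Try constant particular solution u_p = K: K = -5K - 8 ⇒ K = - \frac{4}{3}.
General: u(n) = A·(-5)^n - \frac{4}{3}.
Apply u(0) = -4: A - \frac{4}{3} = -4 ⇒ A = - \frac{8}{3}.
So u(n) = - \frac{8 \left(-5\right)^{n}}{3} - \frac{4}{3}.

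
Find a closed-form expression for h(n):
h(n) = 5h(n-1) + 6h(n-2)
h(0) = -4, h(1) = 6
Characteristic equation: x² - 5x - 6 = 0, which factors as (x - (6))(x - (-1)) = 0.
Roots r₁ = 6, r₂ = -1 (distinct).
General solution: h(n) = A·(6)^n + B·(-1)^n.
From h(0) = -4: A + B = -4.
From h(1) = 6: 6A - B = 6.
Solving: A = \frac{2}{7}, B = - \frac{30}{7}.
So h(n) = - \frac{30 \left(-1\right)^{n}}{7} + \frac{2 \cdot 6^{n}}{7}.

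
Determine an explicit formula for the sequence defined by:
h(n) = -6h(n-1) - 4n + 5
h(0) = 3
First-order linear with linear forcing.
Homogeneous solution: h_h(n) = A·(-6)^n.
Try particular h_p(n) = pn + q. Substituting:
  pn + q = -6(p(n-1) + q) - 4n + 5.
Matching the n-coefficient: p = -6p - 4 ⇒ p = - \frac{4}{7}.
Matching constants: q = 6p - 6q + 5 ⇒ q = \frac{11}{49}.
General: h(n) = A·(-6)^n - \frac{4 n}{7} + \frac{11}{49}.
Apply h(0) = 3: A + \frac{11}{49} = 3 ⇒ A = \frac{136}{49}.
So h(n) = \frac{136 \left(-6\right)^{n}}{49} - \frac{4 n}{7} + \frac{11}{49}.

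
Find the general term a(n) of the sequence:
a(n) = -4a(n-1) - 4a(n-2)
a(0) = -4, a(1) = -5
Characteristic equation: x² + 4x + 4 = 0, which is (x - (-2))².
Repeated root r = -2.
General solution: a(n) = (A + Bn)·(-2)^n.
From a(0) = -4: A = -4.
From a(1) = -5: (A + B)·(-2) = -5 ⇒ B = \frac{13}{2}.
So a(n) = \left(\frac{13 n}{2} - 4\right) \cdot (-2)^n.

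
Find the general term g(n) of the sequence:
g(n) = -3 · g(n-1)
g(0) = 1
Pure geometric recurrence with ratio -3.
By induction g(n) = g(0) · (-3)^n = \left(-3\right)^{n}.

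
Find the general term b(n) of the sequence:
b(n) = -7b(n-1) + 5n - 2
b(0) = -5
First-order linear with linear forcing.
Homogeneous solution: b_h(n) = A·(-7)^n.
Try particular b_p(n) = pn + q. Substituting:
  pn + q = -7(p(n-1) + q) + 5n - 2.
Matching the n-coefficient: p = -7p + 5 ⇒ p = \frac{5}{8}.
Matching constants: q = 7p - 7q - 2 ⇒ q = \frac{19}{64}.
General: b(n) = A·(-7)^n + \frac{5 n}{8} + \frac{19}{64}.
Apply b(0) = -5: A + \frac{19}{64} = -5 ⇒ A = - \frac{339}{64}.
So b(n) = - \frac{339 \left(-7\right)^{n}}{64} + \frac{5 n}{8} + \frac{19}{64}.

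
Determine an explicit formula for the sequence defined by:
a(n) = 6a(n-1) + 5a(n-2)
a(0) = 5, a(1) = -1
Characteristic equation: x² - 6x - 5 = 0.
Discriminant Δ = (6)² + 4·(5) = 56.
Roots r₁,₂ = (6 ± √56)/2, so r₁ = 3 + \sqrt{14}, r₂ = 3 - \sqrt{14}.
General solution: a(n) = A·r₁^n + B·r₂^n.
From the initial conditions, A + B = 5 and r₁A + r₂B = -1.
Since r₁ - r₂ = √56: A = (-1 - (5)r₂)/√56 = \frac{5}{2} - \frac{4 \sqrt{14}}{7}, and B = 5 - A = \frac{4 \sqrt{14}}{7} + \frac{5}{2}.
So a(n) = \left(\frac{5}{2} - \frac{4 \sqrt{14}}{7}\right)\left(3 + \sqrt{14}\right)^n + \left(\frac{4 \sqrt{14}}{7} + \frac{5}{2}\right)\left(3 - \sqrt{14}\right)^n.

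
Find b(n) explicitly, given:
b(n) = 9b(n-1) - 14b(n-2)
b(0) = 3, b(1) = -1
Characteristic equation: x² - 9x + 14 = 0, which factors as (x - (2))(x - (7)) = 0.
Roots r₁ = 2, r₂ = 7 (distinct).
General solution: b(n) = A·(2)^n + B·(7)^n.
From b(0) = 3: A + B = 3.
From b(1) = -1: 2A + 7B = -1.
Solving: A = \frac{22}{5}, B = - \frac{7}{5}.
So b(n) = \frac{22 \cdot 2^{n}}{5} - \frac{7 \cdot 7^{n}}{5}.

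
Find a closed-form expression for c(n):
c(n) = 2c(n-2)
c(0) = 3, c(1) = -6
Characteristic equation: x² - 2 = 0.
Discriminant Δ = (0)² + 4·(2) = 8.
Roots r₁,₂ = (0 ± √8)/2, so r₁ = \sqrt{2}, r₂ = - \sqrt{2}.
General solution: c(n) = A·r₁^n + B·r₂^n.
From the initial conditions, A + B = 3 and r₁A + r₂B = -6.
Since r₁ - r₂ = √8: A = (-6 - (3)r₂)/√8 = \frac{3}{2} - \frac{3 \sqrt{2}}{2}, and B = 3 - A = \frac{3}{2} + \frac{3 \sqrt{2}}{2}.
So c(n) = \left(\frac{3}{2} - \frac{3 \sqrt{2}}{2}\right)\left(\sqrt{2}\right)^n + \left(\frac{3}{2} + \frac{3 \sqrt{2}}{2}\right)\left(- \sqrt{2}\right)^n.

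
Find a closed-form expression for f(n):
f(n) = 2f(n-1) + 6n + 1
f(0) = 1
First-order linear with linear forcing.
Homogeneous solution: f_h(n) = A·(2)^n.
Try particular f_p(n) = pn + q. Substituting:
  pn + q = 2(p(n-1) + q) + 6n + 1.
Matching the n-coefficient: p = 2p + 6 ⇒ p = -6.
Matching constants: q = -2p + 2q + 1 ⇒ q = -13.
General: f(n) = A·(2)^n - 6 n - 13.
Apply f(0) = 1: A - 13 = 1 ⇒ A = 14.
So f(n) = 14 \cdot 2^{n} - 6 n - 13.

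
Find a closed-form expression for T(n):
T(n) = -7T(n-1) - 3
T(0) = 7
First-order linear non-homogeneous.
Homogeneous solution: T_h(n) = A·(-7)^n.
Try constant particular solution T_p = K: K = -7K - 3 ⇒ K = - \frac{3}{8}.
General: T(n) = A·(-7)^n - \frac{3}{8}.
Apply T(0) = 7: A - \frac{3}{8} = 7 ⇒ A = \frac{59}{8}.
So T(n) = \frac{59 \left(-7\right)^{n}}{8} - \frac{3}{8}.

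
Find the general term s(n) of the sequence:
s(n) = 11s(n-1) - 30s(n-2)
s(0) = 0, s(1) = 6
Characteristic equation: x² - 11x + 30 = 0, which factors as (x - (5))(x - (6)) = 0.
Roots r₁ = 5, r₂ = 6 (distinct).
General solution: s(n) = A·(5)^n + B·(6)^n.
From s(0) = 0: A + B = 0.
From s(1) = 6: 5A + 6B = 6.
Solving: A = -6, B = 6.
So s(n) = - 6 \cdot 5^{n} + 6 \cdot 6^{n}.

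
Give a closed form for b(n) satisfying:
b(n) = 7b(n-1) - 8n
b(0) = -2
First-order linear with linear forcing.
Homogeneous solution: b_h(n) = A·(7)^n.
Try particular b_p(n) = pn + q. Substituting:
  pn + q = 7(p(n-1) + q) - 8n.
Matching the n-coefficient: p = 7p - 8 ⇒ p = \frac{4}{3}.
Matching constants: q = -7p + 7q ⇒ q = \frac{14}{9}.
General: b(n) = A·(7)^n + \frac{4 n}{3} + \frac{14}{9}.
Apply b(0) = -2: A + \frac{14}{9} = -2 ⇒ A = - \frac{32}{9}.
So b(n) = - \frac{32 \cdot 7^{n}}{9} + \frac{4 n}{3} + \frac{14}{9}.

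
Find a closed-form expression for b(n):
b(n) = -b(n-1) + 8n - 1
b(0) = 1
First-order linear with linear forcing.
Homogeneous solution: b_h(n) = A·(-1)^n.
Try particular b_p(n) = pn + q. Substituting:
  pn + q = -(p(n-1) + q) + 8n - 1.
Matching the n-coefficient: p = -p + 8 ⇒ p = 4.
Matching constants: q = p - q - 1 ⇒ q = \frac{3}{2}.
General: b(n) = A·(-1)^n + 4 n + \frac{3}{2}.
Apply b(0) = 1: A + \frac{3}{2} = 1 ⇒ A = - \frac{1}{2}.
So b(n) = - \frac{\left(-1\right)^{n}}{2} + 4 n + \frac{3}{2}.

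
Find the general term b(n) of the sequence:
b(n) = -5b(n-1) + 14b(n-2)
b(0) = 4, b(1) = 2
Characteristic equation: x² + 5x - 14 = 0, which factors as (x - (2))(x - (-7)) = 0.
Roots r₁ = 2, r₂ = -7 (distinct).
General solution: b(n) = A·(2)^n + B·(-7)^n.
From b(0) = 4: A + B = 4.
From b(1) = 2: 2A - 7B = 2.
Solving: A = \frac{10}{3}, B = \frac{2}{3}.
So b(n) = \frac{2 \left(-7\right)^{n}}{3} + \frac{10 \cdot 2^{n}}{3}.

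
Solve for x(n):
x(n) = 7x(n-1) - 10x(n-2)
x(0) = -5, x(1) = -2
Characteristic equation: x² - 7x + 10 = 0, which factors as (x - (2))(x - (5)) = 0.
Roots r₁ = 2, r₂ = 5 (distinct).
General solution: x(n) = A·(2)^n + B·(5)^n.
From x(0) = -5: A + B = -5.
From x(1) = -2: 2A + 5B = -2.
Solving: A = - \frac{23}{3}, B = \frac{8}{3}.
So x(n) = - \frac{23 \cdot 2^{n}}{3} + \frac{8 \cdot 5^{n}}{3}.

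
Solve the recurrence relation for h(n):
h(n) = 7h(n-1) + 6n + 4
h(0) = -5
First-order linear with linear forcing.
Homogeneous solution: h_h(n) = A·(7)^n.
Try particular h_p(n) = pn + q. Substituting:
  pn + q = 7(p(n-1) + q) + 6n + 4.
Matching the n-coefficient: p = 7p + 6 ⇒ p = -1.
Matching constants: q = -7p + 7q + 4 ⇒ q = - \frac{11}{6}.
General: h(n) = A·(7)^n - n - \frac{11}{6}.
Apply h(0) = -5: A - \frac{11}{6} = -5 ⇒ A = - \frac{19}{6}.
So h(n) = - \frac{19 \cdot 7^{n}}{6} - n - \frac{11}{6}.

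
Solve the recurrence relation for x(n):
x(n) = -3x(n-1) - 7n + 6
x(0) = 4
First-order linear with linear forcing.
Homogeneous solution: x_h(n) = A·(-3)^n.
Try particular x_p(n) = pn + q. Substituting:
  pn + q = -3(p(n-1) + q) - 7n + 6.
Matching the n-coefficient: p = -3p - 7 ⇒ p = - \frac{7}{4}.
Matching constants: q = 3p - 3q + 6 ⇒ q = \frac{3}{16}.
General: x(n) = A·(-3)^n - \frac{7 n}{4} + \frac{3}{16}.
Apply x(0) = 4: A + \frac{3}{16} = 4 ⇒ A = \frac{61}{16}.
So x(n) = \frac{61 \left(-3\right)^{n}}{16} - \frac{7 n}{4} + \frac{3}{16}.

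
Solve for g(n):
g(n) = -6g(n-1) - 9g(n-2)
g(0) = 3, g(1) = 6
Characteristic equation: x² + 6x + 9 = 0, which is (x - (-3))².
Repeated root r = -3.
General solution: g(n) = (A + Bn)·(-3)^n.
From g(0) = 3: A = 3.
From g(1) = 6: (A + B)·(-3) = 6 ⇒ B = -5.
So g(n) = \left(3 - 5 n\right) \cdot (-3)^n.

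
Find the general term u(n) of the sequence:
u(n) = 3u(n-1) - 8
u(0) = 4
First-order linear non-homogeneous.
Homogeneous solution: u_h(n) = A·(3)^n.
Try constant particular solution u_p = K: K = 3K - 8 ⇒ K = 4.
General: u(n) = A·(3)^n + 4.
Apply u(0) = 4: A + 4 = 4 ⇒ A = 0.
So u(n) = 4.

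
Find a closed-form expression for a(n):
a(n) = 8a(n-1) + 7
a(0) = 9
First-order linear non-homogeneous.
Homogeneous solution: a_h(n) = A·(8)^n.
Try constant particular solution a_p = K: K = 8K + 7 ⇒ K = -1.
General: a(n) = A·(8)^n - 1.
Apply a(0) = 9: A - 1 = 9 ⇒ A = 10.
So a(n) = 10 \cdot 8^{n} - 1.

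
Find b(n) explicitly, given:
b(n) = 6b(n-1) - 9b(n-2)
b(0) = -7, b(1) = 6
Characteristic equation: x² - 6x + 9 = 0, which is (x - (3))².
Repeated root r = 3.
General solution: b(n) = (A + Bn)·(3)^n.
From b(0) = -7: A = -7.
From b(1) = 6: (A + B)·(3) = 6 ⇒ B = 9.
So b(n) = \left(9 n - 7\right) \cdot (3)^n.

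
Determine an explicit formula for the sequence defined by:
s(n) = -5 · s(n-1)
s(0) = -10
Pure geometric recurrence with ratio -5.
By induction s(n) = s(0) · (-5)^n = - 10 \left(-5\right)^{n}.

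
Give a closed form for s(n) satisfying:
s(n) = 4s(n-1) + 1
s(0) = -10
First-order linear non-homogeneous.
Homogeneous solution: s_h(n) = A·(4)^n.
Try constant particular solution s_p = K: K = 4K + 1 ⇒ K = - \frac{1}{3}.
General: s(n) = A·(4)^n - \frac{1}{3}.
Apply s(0) = -10: A - \frac{1}{3} = -10 ⇒ A = - \frac{29}{3}.
So s(n) = - \frac{29 \cdot 4^{n}}{3} - \frac{1}{3}.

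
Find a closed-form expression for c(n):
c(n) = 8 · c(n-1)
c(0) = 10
Pure geometric recurrence with ratio 8.
By induction c(n) = c(0) · (8)^n = 10 \cdot 8^{n}.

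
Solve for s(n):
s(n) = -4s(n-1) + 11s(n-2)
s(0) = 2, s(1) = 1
Characteristic equation: x² + 4x - 11 = 0.
Discriminant Δ = (-4)² + 4·(11) = 60.
Roots r₁,₂ = (-4 ± √60)/2, so r₁ = -2 + \sqrt{15}, r₂ = - \sqrt{15} - 2.
General solution: s(n) = A·r₁^n + B·r₂^n.
From the initial conditions, A + B = 2 and r₁A + r₂B = 1.
Since r₁ - r₂ = √60: A = (1 - (2)r₂)/√60 = \frac{\sqrt{15}}{6} + 1, and B = 2 - A = 1 - \frac{\sqrt{15}}{6}.
So s(n) = \left(\frac{\sqrt{15}}{6} + 1\right)\left(-2 + \sqrt{15}\right)^n + \left(1 - \frac{\sqrt{15}}{6}\right)\left(- \sqrt{15} - 2\right)^n.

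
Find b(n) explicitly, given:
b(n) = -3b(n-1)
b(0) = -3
This is a homogeneous first-order recurrence with ratio -3.
By induction b(n) = b(0) · (-3)^n = - 3 \left(-3\right)^{n}.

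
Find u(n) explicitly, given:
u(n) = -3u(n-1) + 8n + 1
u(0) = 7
First-order linear with linear forcing.
Homogeneous solution: u_h(n) = A·(-3)^n.
Try particular u_p(n) = pn + q. Substituting:
  pn + q = -3(p(n-1) + q) + 8n + 1.
Matching the n-coefficient: p = -3p + 8 ⇒ p = 2.
Matching constants: q = 3p - 3q + 1 ⇒ q = \frac{7}{4}.
General: u(n) = A·(-3)^n + 2 n + \frac{7}{4}.
Apply u(0) = 7: A + \frac{7}{4} = 7 ⇒ A = \frac{21}{4}.
So u(n) = \frac{21 \left(-3\right)^{n}}{4} + 2 n + \frac{7}{4}.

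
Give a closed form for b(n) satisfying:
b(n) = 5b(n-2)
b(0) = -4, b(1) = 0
Characteristic equation: x² - 5 = 0.
Discriminant Δ = (0)² + 4·(5) = 20.
Roots r₁,₂ = (0 ± √20)/2, so r₁ = \sqrt{5}, r₂ = - \sqrt{5}.
General solution: b(n) = A·r₁^n + B·r₂^n.
From the initial conditions, A + B = -4 and r₁A + r₂B = 0.
Since r₁ - r₂ = √20: A = (0 - (-4)r₂)/√20 = -2, and B = -4 - A = -2.
So b(n) = \left(-2\right)\left(\sqrt{5}\right)^n + \left(-2\right)\left(- \sqrt{5}\right)^n.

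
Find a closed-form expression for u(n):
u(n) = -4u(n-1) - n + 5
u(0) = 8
First-order linear with linear forcing.
Homogeneous solution: u_h(n) = A·(-4)^n.
Try particular u_p(n) = pn + q. Substituting:
  pn + q = -4(p(n-1) + q) - n + 5.
Matching the n-coefficient: p = -4p - 1 ⇒ p = - \frac{1}{5}.
Matching constants: q = 4p - 4q + 5 ⇒ q = \frac{21}{25}.
General: u(n) = A·(-4)^n - \frac{n}{5} + \frac{21}{25}.
Apply u(0) = 8: A + \frac{21}{25} = 8 ⇒ A = \frac{179}{25}.
So u(n) = \frac{179 \left(-4\right)^{n}}{25} - \frac{n}{5} + \frac{21}{25}.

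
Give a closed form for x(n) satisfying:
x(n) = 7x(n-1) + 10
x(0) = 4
First-order linear non-homogeneous.
Homogeneous solution: x_h(n) = A·(7)^n.
Try constant particular solution x_p = K: K = 7K + 10 ⇒ K = - \frac{5}{3}.
General: x(n) = A·(7)^n - \frac{5}{3}.
Apply x(0) = 4: A - \frac{5}{3} = 4 ⇒ A = \frac{17}{3}.
So x(n) = \frac{17 \cdot 7^{n}}{3} - \frac{5}{3}.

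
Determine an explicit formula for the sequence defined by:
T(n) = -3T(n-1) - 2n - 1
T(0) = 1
First-order linear with linear forcing.
Homogeneous solution: T_h(n) = A·(-3)^n.
Try particular T_p(n) = pn + q. Substituting:
  pn + q = -3(p(n-1) + q) - 2n - 1.
Matching the n-coefficient: p = -3p - 2 ⇒ p = - \frac{1}{2}.
Matching constants: q = 3p - 3q - 1 ⇒ q = - \frac{5}{8}.
General: T(n) = A·(-3)^n - \frac{n}{2} - \frac{5}{8}.
Apply T(0) = 1: A - \frac{5}{8} = 1 ⇒ A = \frac{13}{8}.
So T(n) = \frac{13 \left(-3\right)^{n}}{8} - \frac{n}{2} - \frac{5}{8}.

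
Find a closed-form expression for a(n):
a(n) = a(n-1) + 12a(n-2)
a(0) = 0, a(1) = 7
Characteristic equation: x² - x - 12 = 0, which factors as (x - (4))(x - (-3)) = 0.
Roots r₁ = 4, r₂ = -3 (distinct).
General solution: a(n) = A·(4)^n + B·(-3)^n.
From a(0) = 0: A + B = 0.
From a(1) = 7: 4A - 3B = 7.
Solving: A = 1, B = -1.
So a(n) = - \left(-3\right)^{n} + 4^{n}.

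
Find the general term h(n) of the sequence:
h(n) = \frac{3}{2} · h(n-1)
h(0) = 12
Pure geometric recurrence with ratio \frac{3}{2}.
By induction h(n) = h(0) · (\frac{3}{2})^n = 12 \left(\frac{3}{2}\right)^{n}.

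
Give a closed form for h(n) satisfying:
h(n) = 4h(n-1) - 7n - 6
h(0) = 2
First-order linear with linear forcing.
Homogeneous solution: h_h(n) = A·(4)^n.
Try particular h_p(n) = pn + q. Substituting:
  pn + q = 4(p(n-1) + q) - 7n - 6.
Matching the n-coefficient: p = 4p - 7 ⇒ p = \frac{7}{3}.
Matching constants: q = -4p + 4q - 6 ⇒ q = \frac{46}{9}.
General: h(n) = A·(4)^n + \frac{7 n}{3} + \frac{46}{9}.
Apply h(0) = 2: A + \frac{46}{9} = 2 ⇒ A = - \frac{28}{9}.
So h(n) = - \frac{28 \cdot 4^{n}}{9} + \frac{7 n}{3} + \frac{46}{9}.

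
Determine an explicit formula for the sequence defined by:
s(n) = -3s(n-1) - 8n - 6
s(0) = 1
First-order linear with linear forcing.
Homogeneous solution: s_h(n) = A·(-3)^n.
Try particular s_p(n) = pn + q. Substituting:
  pn + q = -3(p(n-1) + q) - 8n - 6.
Matching the n-coefficient: p = -3p - 8 ⇒ p = -2.
Matching constants: q = 3p - 3q - 6 ⇒ q = -3.
General: s(n) = A·(-3)^n - 2 n - 3.
Apply s(0) = 1: A - 3 = 1 ⇒ A = 4.
So s(n) = 4 \left(-3\right)^{n} - 2 n - 3.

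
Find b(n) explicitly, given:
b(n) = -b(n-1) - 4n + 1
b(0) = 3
First-order linear with linear forcing.
Homogeneous solution: b_h(n) = A·(-1)^n.
Try particular b_p(n) = pn + q. Substituting:
  pn + q = -(p(n-1) + q) - 4n + 1.
Matching the n-coefficient: p = -p - 4 ⇒ p = -2.
Matching constants: q = p - q + 1 ⇒ q = - \frac{1}{2}.
General: b(n) = A·(-1)^n - 2 n - \frac{1}{2}.
Apply b(0) = 3: A - \frac{1}{2} = 3 ⇒ A = \frac{7}{2}.
So b(n) = \frac{7 \left(-1\right)^{n}}{2} - 2 n - \frac{1}{2}.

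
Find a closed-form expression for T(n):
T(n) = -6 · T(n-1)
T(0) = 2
Pure geometric recurrence with ratio -6.
By induction T(n) = T(0) · (-6)^n = 2 \left(-6\right)^{n}.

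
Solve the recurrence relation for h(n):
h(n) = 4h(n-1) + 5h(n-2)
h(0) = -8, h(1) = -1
Characteristic equation: x² - 4x - 5 = 0, which factors as (x - (5))(x - (-1)) = 0.
Roots r₁ = 5, r₂ = -1 (distinct).
General solution: h(n) = A·(5)^n + B·(-1)^n.
From h(0) = -8: A + B = -8.
From h(1) = -1: 5A - B = -1.
Solving: A = - \frac{3}{2}, B = - \frac{13}{2}.
So h(n) = - \frac{13 \left(-1\right)^{n}}{2} - \frac{3 \cdot 5^{n}}{2}.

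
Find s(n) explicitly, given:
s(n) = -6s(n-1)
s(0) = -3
This is a homogeneous first-order recurrence with ratio -6.
By induction s(n) = s(0) · (-6)^n = - 3 \left(-6\right)^{n}.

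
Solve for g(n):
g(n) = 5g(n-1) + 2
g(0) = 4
First-order linear non-homogeneous.
Homogeneous solution: g_h(n) = A·(5)^n.
Try constant particular solution g_p = K: K = 5K + 2 ⇒ K = - \frac{1}{2}.
General: g(n) = A·(5)^n - \frac{1}{2}.
Apply g(0) = 4: A - \frac{1}{2} = 4 ⇒ A = \frac{9}{2}.
So g(n) = \frac{9 \cdot 5^{n}}{2} - \frac{1}{2}.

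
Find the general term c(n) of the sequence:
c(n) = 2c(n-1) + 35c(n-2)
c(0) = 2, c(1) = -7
Characteristic equation: x² - 2x - 35 = 0, which factors as (x - (-5))(x - (7)) = 0.
Roots r₁ = -5, r₂ = 7 (distinct).
General solution: c(n) = A·(-5)^n + B·(7)^n.
From c(0) = 2: A + B = 2.
From c(1) = -7: -5A + 7B = -7.
Solving: A = \frac{7}{4}, B = \frac{1}{4}.
So c(n) = \frac{7 \left(-5\right)^{n}}{4} + \frac{7^{n}}{4}.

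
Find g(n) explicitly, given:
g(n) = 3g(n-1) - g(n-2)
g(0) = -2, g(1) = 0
Characteristic equation: x² - 3x + 1 = 0.
Discriminant Δ = (3)² + 4·(-1) = 5.
Roots r₁,₂ = (3 ± √5)/2, so r₁ = \frac{\sqrt{5}}{2} + \frac{3}{2}, r₂ = \frac{3}{2} - \frac{\sqrt{5}}{2}.
General solution: g(n) = A·r₁^n + B·r₂^n.
From the initial conditions, A + B = -2 and r₁A + r₂B = 0.
Since r₁ - r₂ = √5: A = (0 - (-2)r₂)/√5 = -1 + \frac{3 \sqrt{5}}{5}, and B = -2 - A = - \frac{3 \sqrt{5}}{5} - 1.
So g(n) = \left(-1 + \frac{3 \sqrt{5}}{5}\right)\left(\frac{\sqrt{5}}{2} + \frac{3}{2}\right)^n + \left(- \frac{3 \sqrt{5}}{5} - 1\right)\left(\frac{3}{2} - \frac{\sqrt{5}}{2}\right)^n.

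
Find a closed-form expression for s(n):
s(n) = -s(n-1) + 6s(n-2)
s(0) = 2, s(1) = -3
Characteristic equation: x² + x - 6 = 0, which factors as (x - (2))(x - (-3)) = 0.
Roots r₁ = 2, r₂ = -3 (distinct).
General solution: s(n) = A·(2)^n + B·(-3)^n.
From s(0) = 2: A + B = 2.
From s(1) = -3: 2A - 3B = -3.
Solving: A = \frac{3}{5}, B = \frac{7}{5}.
So s(n) = \frac{7 \left(-3\right)^{n}}{5} + \frac{3 \cdot 2^{n}}{5}.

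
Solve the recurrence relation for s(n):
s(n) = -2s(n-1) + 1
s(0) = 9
First-order linear non-homogeneous.
Homogeneous solution: s_h(n) = A·(-2)^n.
Try constant particular solution s_p = K: K = -2K + 1 ⇒ K = \frac{1}{3}.
General: s(n) = A·(-2)^n + \frac{1}{3}.
Apply s(0) = 9: A + \frac{1}{3} = 9 ⇒ A = \frac{26}{3}.
So s(n) = \frac{26 \left(-2\right)^{n}}{3} + \frac{1}{3}.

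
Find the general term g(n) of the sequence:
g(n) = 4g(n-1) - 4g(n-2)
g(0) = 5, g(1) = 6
Characteristic equation: x² - 4x + 4 = 0, which is (x - (2))².
Repeated root r = 2.
General solution: g(n) = (A + Bn)·(2)^n.
From g(0) = 5: A = 5.
From g(1) = 6: (A + B)·(2) = 6 ⇒ B = -2.
So g(n) = \left(5 - 2 n\right) \cdot (2)^n.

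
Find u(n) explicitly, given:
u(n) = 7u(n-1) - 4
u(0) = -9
First-order linear non-homogeneous.
Homogeneous solution: u_h(n) = A·(7)^n.
Try constant particular solution u_p = K: K = 7K - 4 ⇒ K = \frac{2}{3}.
General: u(n) = A·(7)^n + \frac{2}{3}.
Apply u(0) = -9: A + \frac{2}{3} = -9 ⇒ A = - \frac{29}{3}.
So u(n) = \frac{2}{3} - \frac{29 \cdot 7^{n}}{3}.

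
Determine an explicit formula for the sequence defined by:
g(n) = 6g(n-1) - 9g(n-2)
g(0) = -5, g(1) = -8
Characteristic equation: x² - 6x + 9 = 0, which is (x - (3))².
Repeated root r = 3.
General solution: g(n) = (A + Bn)·(3)^n.
From g(0) = -5: A = -5.
From g(1) = -8: (A + B)·(3) = -8 ⇒ B = \frac{7}{3}.
So g(n) = \left(\frac{7 n}{3} - 5\right) \cdot (3)^n.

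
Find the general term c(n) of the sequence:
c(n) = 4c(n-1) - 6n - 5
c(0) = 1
First-order linear with linear forcing.
Homogeneous solution: c_h(n) = A·(4)^n.
Try particular c_p(n) = pn + q. Substituting:
  pn + q = 4(p(n-1) + q) - 6n - 5.
Matching the n-coefficient: p = 4p - 6 ⇒ p = 2.
Matching constants: q = -4p + 4q - 5 ⇒ q = \frac{13}{3}.
General: c(n) = A·(4)^n + 2 n + \frac{13}{3}.
Apply c(0) = 1: A + \frac{13}{3} = 1 ⇒ A = - \frac{10}{3}.
So c(n) = - \frac{10 \cdot 4^{n}}{3} + 2 n + \frac{13}{3}.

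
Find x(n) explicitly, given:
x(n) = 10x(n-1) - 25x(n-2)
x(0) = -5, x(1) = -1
Characteristic equation: x² - 10x + 25 = 0, which is (x - (5))².
Repeated root r = 5.
General solution: x(n) = (A + Bn)·(5)^n.
From x(0) = -5: A = -5.
From x(1) = -1: (A + B)·(5) = -1 ⇒ B = \frac{24}{5}.
So x(n) = \left(\frac{24 n}{5} - 5\right) \cdot (5)^n.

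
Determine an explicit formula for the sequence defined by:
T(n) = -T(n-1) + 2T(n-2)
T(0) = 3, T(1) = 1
Characteristic equation: x² + x - 2 = 0, which factors as (x - (1))(x - (-2)) = 0.
Roots r₁ = 1, r₂ = -2 (distinct).
General solution: T(n) = A·(1)^n + B·(-2)^n.
From T(0) = 3: A + B = 3.
From T(1) = 1: A - 2B = 1.
Solving: A = \frac{7}{3}, B = \frac{2}{3}.
So T(n) = \frac{2 \left(-2\right)^{n}}{3} + \frac{7}{3}.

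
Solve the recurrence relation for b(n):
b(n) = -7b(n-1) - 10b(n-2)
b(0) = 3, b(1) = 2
Characteristic equation: x² + 7x + 10 = 0, which factors as (x - (-5))(x - (-2)) = 0.
Roots r₁ = -5, r₂ = -2 (distinct).
General solution: b(n) = A·(-5)^n + B·(-2)^n.
From b(0) = 3: A + B = 3.
From b(1) = 2: -5A - 2B = 2.
Solving: A = - \frac{8}{3}, B = \frac{17}{3}.
So b(n) = \frac{17 \left(-2\right)^{n}}{3} - \frac{8 \left(-5\right)^{n}}{3}.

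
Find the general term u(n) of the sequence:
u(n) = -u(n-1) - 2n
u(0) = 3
First-order linear with linear forcing.
Homogeneous solution: u_h(n) = A·(-1)^n.
Try particular u_p(n) = pn + q. Substituting:
  pn + q = -(p(n-1) + q) - 2n.
Matching the n-coefficient: p = -p - 2 ⇒ p = -1.
Matching constants: q = p - q ⇒ q = - \frac{1}{2}.
General: u(n) = A·(-1)^n - n - \frac{1}{2}.
Apply u(0) = 3: A - \frac{1}{2} = 3 ⇒ A = \frac{7}{2}.
So u(n) = \frac{7 \left(-1\right)^{n}}{2} - n - \frac{1}{2}.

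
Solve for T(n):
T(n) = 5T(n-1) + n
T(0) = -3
First-order linear with linear forcing.
Homogeneous solution: T_h(n) = A·(5)^n.
Try particular T_p(n) = pn + q. Substituting:
  pn + q = 5(p(n-1) + q) + n.
Matching the n-coefficient: p = 5p + 1 ⇒ p = - \frac{1}{4}.
Matching constants: q = -5p + 5q ⇒ q = - \frac{5}{16}.
General: T(n) = A·(5)^n - \frac{n}{4} - \frac{5}{16}.
Apply T(0) = -3: A - \frac{5}{16} = -3 ⇒ A = - \frac{43}{16}.
So T(n) = - \frac{43 \cdot 5^{n}}{16} - \frac{n}{4} - \frac{5}{16}.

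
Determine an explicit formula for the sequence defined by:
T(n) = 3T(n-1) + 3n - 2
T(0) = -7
First-order linear with linear forcing.
Homogeneous solution: T_h(n) = A·(3)^n.
Try particular T_p(n) = pn + q. Substituting:
  pn + q = 3(p(n-1) + q) + 3n - 2.
Matching the n-coefficient: p = 3p + 3 ⇒ p = - \frac{3}{2}.
Matching constants: q = -3p + 3q - 2 ⇒ q = - \frac{5}{4}.
General: T(n) = A·(3)^n - \frac{3 n}{2} - \frac{5}{4}.
Apply T(0) = -7: A - \frac{5}{4} = -7 ⇒ A = - \frac{23}{4}.
So T(n) = - \frac{23 \cdot 3^{n}}{4} - \frac{3 n}{2} - \frac{5}{4}.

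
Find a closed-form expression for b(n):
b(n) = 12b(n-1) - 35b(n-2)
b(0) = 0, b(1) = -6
Characteristic equation: x² - 12x + 35 = 0, which factors as (x - (7))(x - (5)) = 0.
Roots r₁ = 7, r₂ = 5 (distinct).
General solution: b(n) = A·(7)^n + B·(5)^n.
From b(0) = 0: A + B = 0.
From b(1) = -6: 7A + 5B = -6.
Solving: A = -3, B = 3.
So b(n) = 3 \cdot 5^{n} - 3 \cdot 7^{n}.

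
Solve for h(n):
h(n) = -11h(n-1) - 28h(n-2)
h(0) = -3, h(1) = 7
Characteristic equation: x² + 11x + 28 = 0, which factors as (x - (-7))(x - (-4)) = 0.
Roots r₁ = -7, r₂ = -4 (distinct).
General solution: h(n) = A·(-7)^n + B·(-4)^n.
From h(0) = -3: A + B = -3.
From h(1) = 7: -7A - 4B = 7.
Solving: A = \frac{5}{3}, B = - \frac{14}{3}.
So h(n) = - \frac{14 \left(-4\right)^{n}}{3} + \frac{5 \left(-7\right)^{n}}{3}.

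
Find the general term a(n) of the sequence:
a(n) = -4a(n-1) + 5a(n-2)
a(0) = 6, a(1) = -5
Characteristic equation: x² + 4x - 5 = 0, which factors as (x - (-5))(x - (1)) = 0.
Roots r₁ = -5, r₂ = 1 (distinct).
General solution: a(n) = A·(-5)^n + B·(1)^n.
From a(0) = 6: A + B = 6.
From a(1) = -5: -5A + B = -5.
Solving: A = \frac{11}{6}, B = \frac{25}{6}.
So a(n) = \frac{11 \left(-5\right)^{n}}{6} + \frac{25}{6}.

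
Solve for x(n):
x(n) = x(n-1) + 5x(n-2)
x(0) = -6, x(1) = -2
Characteristic equation: x² - x - 5 = 0.
Discriminant Δ = (1)² + 4·(5) = 21.
Roots r₁,₂ = (1 ± √21)/2, so r₁ = \frac{1}{2} + \frac{\sqrt{21}}{2}, r₂ = \frac{1}{2} - \frac{\sqrt{21}}{2}.
General solution: x(n) = A·r₁^n + B·r₂^n.
From the initial conditions, A + B = -6 and r₁A + r₂B = -2.
Since r₁ - r₂ = √21: A = (-2 - (-6)r₂)/√21 = -3 + \frac{\sqrt{21}}{21}, and B = -6 - A = -3 - \frac{\sqrt{21}}{21}.
So x(n) = \left(-3 + \frac{\sqrt{21}}{21}\right)\left(\frac{1}{2} + \frac{\sqrt{21}}{2}\right)^n + \left(-3 - \frac{\sqrt{21}}{21}\right)\left(\frac{1}{2} - \frac{\sqrt{21}}{2}\right)^n.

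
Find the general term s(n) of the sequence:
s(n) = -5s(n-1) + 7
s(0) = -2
First-order linear non-homogeneous.
Homogeneous solution: s_h(n) = A·(-5)^n.
Try constant particular solution s_p = K: K = -5K + 7 ⇒ K = \frac{7}{6}.
General: s(n) = A·(-5)^n + \frac{7}{6}.
Apply s(0) = -2: A + \frac{7}{6} = -2 ⇒ A = - \frac{19}{6}.
So s(n) = \frac{7}{6} - \frac{19 \left(-5\right)^{n}}{6}.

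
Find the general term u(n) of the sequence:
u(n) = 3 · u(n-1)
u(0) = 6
Pure geometric recurrence with ratio 3.
By induction u(n) = u(0) · (3)^n = 6 \cdot 3^{n}.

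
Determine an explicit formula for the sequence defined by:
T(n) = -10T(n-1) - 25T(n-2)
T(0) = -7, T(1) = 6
Characteristic equation: x² + 10x + 25 = 0, which is (x - (-5))².
Repeated root r = -5.
General solution: T(n) = (A + Bn)·(-5)^n.
From T(0) = -7: A = -7.
From T(1) = 6: (A + B)·(-5) = 6 ⇒ B = \frac{29}{5}.
So T(n) = \left(\frac{29 n}{5} - 7\right) \cdot (-5)^n.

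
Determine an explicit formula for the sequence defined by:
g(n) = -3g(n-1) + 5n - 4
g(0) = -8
First-order linear with linear forcing.
Homogeneous solution: g_h(n) = A·(-3)^n.
Try particular g_p(n) = pn + q. Substituting:
  pn + q = -3(p(n-1) + q) + 5n - 4.
Matching the n-coefficient: p = -3p + 5 ⇒ p = \frac{5}{4}.
Matching constants: q = 3p - 3q - 4 ⇒ q = - \frac{1}{16}.
General: g(n) = A·(-3)^n + \frac{5 n}{4} - \frac{1}{16}.
Apply g(0) = -8: A - \frac{1}{16} = -8 ⇒ A = - \frac{127}{16}.
So g(n) = - \frac{127 \left(-3\right)^{n}}{16} + \frac{5 n}{4} - \frac{1}{16}.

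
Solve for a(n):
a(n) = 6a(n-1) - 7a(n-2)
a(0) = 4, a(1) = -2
Characteristic equation: x² - 6x + 7 = 0.
Discriminant Δ = (6)² + 4·(-7) = 8.
Roots r₁,₂ = (6 ± √8)/2, so r₁ = \sqrt{2} + 3, r₂ = 3 - \sqrt{2}.
General solution: a(n) = A·r₁^n + B·r₂^n.
From the initial conditions, A + B = 4 and r₁A + r₂B = -2.
Since r₁ - r₂ = √8: A = (-2 - (4)r₂)/√8 = 2 - \frac{7 \sqrt{2}}{2}, and B = 4 - A = 2 + \frac{7 \sqrt{2}}{2}.
So a(n) = \left(2 - \frac{7 \sqrt{2}}{2}\right)\left(\sqrt{2} + 3\right)^n + \left(2 + \frac{7 \sqrt{2}}{2}\right)\left(3 - \sqrt{2}\right)^n.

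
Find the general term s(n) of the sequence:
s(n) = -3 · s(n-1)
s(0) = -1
Pure geometric recurrence with ratio -3.
By induction s(n) = s(0) · (-3)^n = - \left(-3\right)^{n}.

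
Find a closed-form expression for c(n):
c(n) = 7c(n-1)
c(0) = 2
This is a homogeneous first-order recurrence with ratio 7.
By induction c(n) = c(0) · (7)^n = 2 \cdot 7^{n}.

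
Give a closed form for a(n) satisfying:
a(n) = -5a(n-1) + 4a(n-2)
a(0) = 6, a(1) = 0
Characteristic equation: x² + 5x - 4 = 0.
Discriminant Δ = (-5)² + 4·(4) = 41.
Roots r₁,₂ = (-5 ± √41)/2, so r₁ = - \frac{5}{2} + \frac{\sqrt{41}}{2}, r₂ = - \frac{\sqrt{41}}{2} - \frac{5}{2}.
General solution: a(n) = A·r₁^n + B·r₂^n.
From the initial conditions, A + B = 6 and r₁A + r₂B = 0.
Since r₁ - r₂ = √41: A = (0 - (6)r₂)/√41 = \frac{15 \sqrt{41}}{41} + 3, and B = 6 - A = 3 - \frac{15 \sqrt{41}}{41}.
So a(n) = \left(\frac{15 \sqrt{41}}{41} + 3\right)\left(- \frac{5}{2} + \frac{\sqrt{41}}{2}\right)^n + \left(3 - \frac{15 \sqrt{41}}{41}\right)\left(- \frac{\sqrt{41}}{2} - \frac{5}{2}\right)^n.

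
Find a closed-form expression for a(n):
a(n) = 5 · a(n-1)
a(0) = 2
Pure geometric recurrence with ratio 5.
By induction a(n) = a(0) · (5)^n = 2 \cdot 5^{n}.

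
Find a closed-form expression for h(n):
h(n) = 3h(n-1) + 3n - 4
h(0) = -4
First-order linear with linear forcing.
Homogeneous solution: h_h(n) = A·(3)^n.
Try particular h_p(n) = pn + q. Substituting:
  pn + q = 3(p(n-1) + q) + 3n - 4.
Matching the n-coefficient: p = 3p + 3 ⇒ p = - \frac{3}{2}.
Matching constants: q = -3p + 3q - 4 ⇒ q = - \frac{1}{4}.
General: h(n) = A·(3)^n - \frac{3 n}{2} - \frac{1}{4}.
Apply h(0) = -4: A - \frac{1}{4} = -4 ⇒ A = - \frac{15}{4}.
So h(n) = - \frac{15 \cdot 3^{n}}{4} - \frac{3 n}{2} - \frac{1}{4}.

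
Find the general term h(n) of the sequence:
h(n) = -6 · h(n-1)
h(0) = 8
Pure geometric recurrence with ratio -6.
By induction h(n) = h(0) · (-6)^n = 8 \left(-6\right)^{n}.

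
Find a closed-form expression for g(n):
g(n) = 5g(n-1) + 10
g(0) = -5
First-order linear non-homogeneous.
Homogeneous solution: g_h(n) = A·(5)^n.
Try constant particular solution g_p = K: K = 5K + 10 ⇒ K = - \frac{5}{2}.
General: g(n) = A·(5)^n - \frac{5}{2}.
Apply g(0) = -5: A - \frac{5}{2} = -5 ⇒ A = - \frac{5}{2}.
So g(n) = - \frac{5 \cdot 5^{n}}{2} - \frac{5}{2}.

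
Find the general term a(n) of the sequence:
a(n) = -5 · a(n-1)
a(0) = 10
Pure geometric recurrence with ratio -5.
By induction a(n) = a(0) · (-5)^n = 10 \left(-5\right)^{n}.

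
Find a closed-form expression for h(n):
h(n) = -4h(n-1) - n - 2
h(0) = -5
First-order linear with linear forcing.
Homogeneous solution: h_h(n) = A·(-4)^n.
Try particular h_p(n) = pn + q. Substituting:
  pn + q = -4(p(n-1) + q) - n - 2.
Matching the n-coefficient: p = -4p - 1 ⇒ p = - \frac{1}{5}.
Matching constants: q = 4p - 4q - 2 ⇒ q = - \frac{14}{25}.
General: h(n) = A·(-4)^n - \frac{n}{5} - \frac{14}{25}.
Apply h(0) = -5: A - \frac{14}{25} = -5 ⇒ A = - \frac{111}{25}.
So h(n) = - \frac{111 \left(-4\right)^{n}}{25} - \frac{n}{5} - \frac{14}{25}.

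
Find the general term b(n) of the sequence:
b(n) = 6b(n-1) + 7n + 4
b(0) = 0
First-order linear with linear forcing.
Homogeneous solution: b_h(n) = A·(6)^n.
Try particular b_p(n) = pn + q. Substituting:
  pn + q = 6(p(n-1) + q) + 7n + 4.
Matching the n-coefficient: p = 6p + 7 ⇒ p = - \frac{7}{5}.
Matching constants: q = -6p + 6q + 4 ⇒ q = - \frac{62}{25}.
General: b(n) = A·(6)^n - \frac{7 n}{5} - \frac{62}{25}.
Apply b(0) = 0: A - \frac{62}{25} = 0 ⇒ A = \frac{62}{25}.
So b(n) = \frac{62 \cdot 6^{n}}{25} - \frac{7 n}{5} - \frac{62}{25}.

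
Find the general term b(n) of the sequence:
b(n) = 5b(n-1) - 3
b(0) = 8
First-order linear non-homogeneous.
Homogeneous solution: b_h(n) = A·(5)^n.
Try constant particular solution b_p = K: K = 5K - 3 ⇒ K = \frac{3}{4}.
General: b(n) = A·(5)^n + \frac{3}{4}.
Apply b(0) = 8: A + \frac{3}{4} = 8 ⇒ A = \frac{29}{4}.
So b(n) = \frac{29 \cdot 5^{n}}{4} + \frac{3}{4}.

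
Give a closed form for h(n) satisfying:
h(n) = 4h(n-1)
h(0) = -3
This is a homogeneous first-order recurrence with ratio 4.
By induction h(n) = h(0) · (4)^n = - 3 \cdot 4^{n}.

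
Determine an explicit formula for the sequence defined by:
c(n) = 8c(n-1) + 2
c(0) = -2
First-order linear non-homogeneous.
Homogeneous solution: c_h(n) = A·(8)^n.
Try constant particular solution c_p = K: K = 8K + 2 ⇒ K = - \frac{2}{7}.
General: c(n) = A·(8)^n - \frac{2}{7}.
Apply c(0) = -2: A - \frac{2}{7} = -2 ⇒ A = - \frac{12}{7}.
So c(n) = - \frac{12 \cdot 8^{n}}{7} - \frac{2}{7}.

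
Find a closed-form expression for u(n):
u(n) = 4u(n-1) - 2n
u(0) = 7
First-order linear with linear forcing.
Homogeneous solution: u_h(n) = A·(4)^n.
Try particular u_p(n) = pn + q. Substituting:
  pn + q = 4(p(n-1) + q) - 2n.
Matching the n-coefficient: p = 4p - 2 ⇒ p = \frac{2}{3}.
Matching constants: q = -4p + 4q ⇒ q = \frac{8}{9}.
General: u(n) = A·(4)^n + \frac{2 n}{3} + \frac{8}{9}.
Apply u(0) = 7: A + \frac{8}{9} = 7 ⇒ A = \frac{55}{9}.
So u(n) = \frac{55 \cdot 4^{n}}{9} + \frac{2 n}{3} + \frac{8}{9}.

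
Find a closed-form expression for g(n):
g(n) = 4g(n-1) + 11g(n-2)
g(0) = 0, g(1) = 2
Characteristic equation: x² - 4x - 11 = 0.
Discriminant Δ = (4)² + 4·(11) = 60.
Roots r₁,₂ = (4 ± √60)/2, so r₁ = 2 + \sqrt{15}, r₂ = 2 - \sqrt{15}.
General solution: g(n) = A·r₁^n + B·r₂^n.
From the initial conditions, A + B = 0 and r₁A + r₂B = 2.
Since r₁ - r₂ = √60: A = (2 - (0)r₂)/√60 = \frac{\sqrt{15}}{15}, and B = 0 - A = - \frac{\sqrt{15}}{15}.
So g(n) = \left(\frac{\sqrt{15}}{15}\right)\left(2 + \sqrt{15}\right)^n + \left(- \frac{\sqrt{15}}{15}\right)\left(2 - \sqrt{15}\right)^n.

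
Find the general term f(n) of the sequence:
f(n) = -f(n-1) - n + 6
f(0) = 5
First-order linear with linear forcing.
Homogeneous solution: f_h(n) = A·(-1)^n.
Try particular f_p(n) = pn + q. Substituting:
  pn + q = -(p(n-1) + q) - n + 6.
Matching the n-coefficient: p = -p - 1 ⇒ p = - \frac{1}{2}.
Matching constants: q = p - q + 6 ⇒ q = \frac{11}{4}.
General: f(n) = A·(-1)^n - \frac{n}{2} + \frac{11}{4}.
Apply f(0) = 5: A + \frac{11}{4} = 5 ⇒ A = \frac{9}{4}.
So f(n) = \frac{9 \left(-1\right)^{n}}{4} - \frac{n}{2} + \frac{11}{4}.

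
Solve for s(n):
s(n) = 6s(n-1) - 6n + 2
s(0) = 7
First-order linear with linear forcing.
Homogeneous solution: s_h(n) = A·(6)^n.
Try particular s_p(n) = pn + q. Substituting:
  pn + q = 6(p(n-1) + q) - 6n + 2.
Matching the n-coefficient: p = 6p - 6 ⇒ p = \frac{6}{5}.
Matching constants: q = -6p + 6q + 2 ⇒ q = \frac{26}{25}.
General: s(n) = A·(6)^n + \frac{6 n}{5} + \frac{26}{25}.
Apply s(0) = 7: A + \frac{26}{25} = 7 ⇒ A = \frac{149}{25}.
So s(n) = \frac{149 \cdot 6^{n}}{25} + \frac{6 n}{5} + \frac{26}{25}.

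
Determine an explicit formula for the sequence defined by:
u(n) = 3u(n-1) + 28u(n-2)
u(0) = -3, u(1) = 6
Characteristic equation: x² - 3x - 28 = 0, which factors as (x - (-4))(x - (7)) = 0.
Roots r₁ = -4, r₂ = 7 (distinct).
General solution: u(n) = A·(-4)^n + B·(7)^n.
From u(0) = -3: A + B = -3.
From u(1) = 6: -4A + 7B = 6.
Solving: A = - \frac{27}{11}, B = - \frac{6}{11}.
So u(n) = - \frac{27 \left(-4\right)^{n}}{11} - \frac{6 \cdot 7^{n}}{11}.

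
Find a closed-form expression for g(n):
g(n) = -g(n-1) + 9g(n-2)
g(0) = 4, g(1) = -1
Characteristic equation: x² + x - 9 = 0.
Discriminant Δ = (-1)² + 4·(9) = 37.
Roots r₁,₂ = (-1 ± √37)/2, so r₁ = - \frac{1}{2} + \frac{\sqrt{37}}{2}, r₂ = - \frac{\sqrt{37}}{2} - \frac{1}{2}.
General solution: g(n) = A·r₁^n + B·r₂^n.
From the initial conditions, A + B = 4 and r₁A + r₂B = -1.
Since r₁ - r₂ = √37: A = (-1 - (4)r₂)/√37 = \frac{\sqrt{37}}{37} + 2, and B = 4 - A = 2 - \frac{\sqrt{37}}{37}.
So g(n) = \left(\frac{\sqrt{37}}{37} + 2\right)\left(- \frac{1}{2} + \frac{\sqrt{37}}{2}\right)^n + \left(2 - \frac{\sqrt{37}}{37}\right)\left(- \frac{\sqrt{37}}{2} - \frac{1}{2}\right)^n.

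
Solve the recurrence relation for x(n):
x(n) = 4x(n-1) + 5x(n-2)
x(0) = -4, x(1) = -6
Characteristic equation: x² - 4x - 5 = 0, which factors as (x - (5))(x - (-1)) = 0.
Roots r₁ = 5, r₂ = -1 (distinct).
General solution: x(n) = A·(5)^n + B·(-1)^n.
From x(0) = -4: A + B = -4.
From x(1) = -6: 5A - B = -6.
Solving: A = - \frac{5}{3}, B = - \frac{7}{3}.
So x(n) = - \frac{7 \left(-1\right)^{n}}{3} - \frac{5 \cdot 5^{n}}{3}.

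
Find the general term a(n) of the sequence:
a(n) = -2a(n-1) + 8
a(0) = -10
First-order linear non-homogeneous.
Homogeneous solution: a_h(n) = A·(-2)^n.
Try constant particular solution a_p = K: K = -2K + 8 ⇒ K = \frac{8}{3}.
General: a(n) = A·(-2)^n + \frac{8}{3}.
Apply a(0) = -10: A + \frac{8}{3} = -10 ⇒ A = - \frac{38}{3}.
So a(n) = \frac{8}{3} - \frac{38 \left(-2\right)^{n}}{3}.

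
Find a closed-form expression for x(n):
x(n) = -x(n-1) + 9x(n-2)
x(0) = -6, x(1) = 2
Characteristic equation: x² + x - 9 = 0.
Discriminant Δ = (-1)² + 4·(9) = 37.
Roots r₁,₂ = (-1 ± √37)/2, so r₁ = - \frac{1}{2} + \frac{\sqrt{37}}{2}, r₂ = - \frac{\sqrt{37}}{2} - \frac{1}{2}.
General solution: x(n) = A·r₁^n + B·r₂^n.
From the initial conditions, A + B = -6 and r₁A + r₂B = 2.
Since r₁ - r₂ = √37: A = (2 - (-6)r₂)/√37 = -3 - \frac{\sqrt{37}}{37}, and B = -6 - A = -3 + \frac{\sqrt{37}}{37}.
So x(n) = \left(-3 - \frac{\sqrt{37}}{37}\right)\left(- \frac{1}{2} + \frac{\sqrt{37}}{2}\right)^n + \left(-3 + \frac{\sqrt{37}}{37}\right)\left(- \frac{\sqrt{37}}{2} - \frac{1}{2}\right)^n.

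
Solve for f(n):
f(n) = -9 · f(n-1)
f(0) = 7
Pure geometric recurrence with ratio -9.
By induction f(n) = f(0) · (-9)^n = 7 \left(-9\right)^{n}.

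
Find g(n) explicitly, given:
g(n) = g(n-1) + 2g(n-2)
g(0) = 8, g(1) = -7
Characteristic equation: x² - x - 2 = 0, which factors as (x - (-1))(x - (2)) = 0.
Roots r₁ = -1, r₂ = 2 (distinct).
General solution: g(n) = A·(-1)^n + B·(2)^n.
From g(0) = 8: A + B = 8.
From g(1) = -7: -A + 2B = -7.
Solving: A = \frac{23}{3}, B = \frac{1}{3}.
So g(n) = \frac{23 \left(-1\right)^{n}}{3} + \frac{2^{n}}{3}.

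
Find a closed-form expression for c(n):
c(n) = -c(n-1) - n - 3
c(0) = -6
First-order linear with linear forcing.
Homogeneous solution: c_h(n) = A·(-1)^n.
Try particular c_p(n) = pn + q. Substituting:
  pn + q = -(p(n-1) + q) - n - 3.
Matching the n-coefficient: p = -p - 1 ⇒ p = - \frac{1}{2}.
Matching constants: q = p - q - 3 ⇒ q = - \frac{7}{4}.
General: c(n) = A·(-1)^n - \frac{n}{2} - \frac{7}{4}.
Apply c(0) = -6: A - \frac{7}{4} = -6 ⇒ A = - \frac{17}{4}.
So c(n) = - \frac{17 \left(-1\right)^{n}}{4} - \frac{n}{2} - \frac{7}{4}.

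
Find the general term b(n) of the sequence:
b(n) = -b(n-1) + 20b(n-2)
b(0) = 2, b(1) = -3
Characteristic equation: x² + x - 20 = 0, which factors as (x - (-5))(x - (4)) = 0.
Roots r₁ = -5, r₂ = 4 (distinct).
General solution: b(n) = A·(-5)^n + B·(4)^n.
From b(0) = 2: A + B = 2.
From b(1) = -3: -5A + 4B = -3.
Solving: A = \frac{11}{9}, B = \frac{7}{9}.
So b(n) = \frac{11 \left(-5\right)^{n}}{9} + \frac{7 \cdot 4^{n}}{9}.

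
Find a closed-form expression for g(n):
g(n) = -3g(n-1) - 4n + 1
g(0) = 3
First-order linear with linear forcing.
Homogeneous solution: g_h(n) = A·(-3)^n.
Try particular g_p(n) = pn + q. Substituting:
  pn + q = -3(p(n-1) + q) - 4n + 1.
Matching the n-coefficient: p = -3p - 4 ⇒ p = -1.
Matching constants: q = 3p - 3q + 1 ⇒ q = - \frac{1}{2}.
General: g(n) = A·(-3)^n - n - \frac{1}{2}.
Apply g(0) = 3: A - \frac{1}{2} = 3 ⇒ A = \frac{7}{2}.
So g(n) = \frac{7 \left(-3\right)^{n}}{2} - n - \frac{1}{2}.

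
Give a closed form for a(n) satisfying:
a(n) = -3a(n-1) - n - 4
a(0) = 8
First-order linear with linear forcing.
Homogeneous solution: a_h(n) = A·(-3)^n.
Try particular a_p(n) = pn + q. Substituting:
  pn + q = -3(p(n-1) + q) - n - 4.
Matching the n-coefficient: p = -3p - 1 ⇒ p = - \frac{1}{4}.
Matching constants: q = 3p - 3q - 4 ⇒ q = - \frac{19}{16}.
General: a(n) = A·(-3)^n - \frac{n}{4} - \frac{19}{16}.
Apply a(0) = 8: A - \frac{19}{16} = 8 ⇒ A = \frac{147}{16}.
So a(n) = \frac{147 \left(-3\right)^{n}}{16} - \frac{n}{4} - \frac{19}{16}.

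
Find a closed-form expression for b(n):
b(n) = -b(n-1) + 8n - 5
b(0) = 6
First-order linear with linear forcing.
Homogeneous solution: b_h(n) = A·(-1)^n.
Try particular b_p(n) = pn + q. Substituting:
  pn + q = -(p(n-1) + q) + 8n - 5.
Matching the n-coefficient: p = -p + 8 ⇒ p = 4.
Matching constants: q = p - q - 5 ⇒ q = - \frac{1}{2}.
General: b(n) = A·(-1)^n + 4 n - \frac{1}{2}.
Apply b(0) = 6: A - \frac{1}{2} = 6 ⇒ A = \frac{13}{2}.
So b(n) = \frac{13 \left(-1\right)^{n}}{2} + 4 n - \frac{1}{2}.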